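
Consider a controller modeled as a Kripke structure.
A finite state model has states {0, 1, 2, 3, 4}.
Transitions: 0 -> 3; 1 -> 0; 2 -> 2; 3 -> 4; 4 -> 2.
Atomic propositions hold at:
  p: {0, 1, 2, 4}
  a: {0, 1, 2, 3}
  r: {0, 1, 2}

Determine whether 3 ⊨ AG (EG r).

No

EG r: greatest fixpoint, start Z0 = {0, 1, 2}, keep only states in Sat with some successor in Z. Z1 = {1, 2}; Z2 = {2}; fixed.
Sat(EG r) = {2}
AG (EG r): greatest fixpoint, start Z0 = {2}, keep only states in Sat with every successor in Z. Already a fixed point.
Sat(AG (EG r)) = {2}
3 ∉ Sat(AG (EG r)) = {2}, so the formula does not hold at 3.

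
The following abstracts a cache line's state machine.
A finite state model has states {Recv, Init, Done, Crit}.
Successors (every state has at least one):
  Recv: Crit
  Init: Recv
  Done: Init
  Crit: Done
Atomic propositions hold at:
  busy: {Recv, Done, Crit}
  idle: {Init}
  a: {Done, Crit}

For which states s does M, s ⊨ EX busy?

{Recv, Init, Crit}

Sat(EX busy) = {s : some successor in {Recv, Done, Crit}} = {Recv, Init, Crit}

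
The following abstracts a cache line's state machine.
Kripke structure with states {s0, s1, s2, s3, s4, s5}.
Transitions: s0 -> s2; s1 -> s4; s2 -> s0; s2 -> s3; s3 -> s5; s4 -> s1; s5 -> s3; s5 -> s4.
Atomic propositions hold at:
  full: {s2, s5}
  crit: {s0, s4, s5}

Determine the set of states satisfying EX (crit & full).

Sat(crit & full) = {s5}
Sat(EX (crit & full)) = {s : some successor in {s5}} = {s3}

{s3}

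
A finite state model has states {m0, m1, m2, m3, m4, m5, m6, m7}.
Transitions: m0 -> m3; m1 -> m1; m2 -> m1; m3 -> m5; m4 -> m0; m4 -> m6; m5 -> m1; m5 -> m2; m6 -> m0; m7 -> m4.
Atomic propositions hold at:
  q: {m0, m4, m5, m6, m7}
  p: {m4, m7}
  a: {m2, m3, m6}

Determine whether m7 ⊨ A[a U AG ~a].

No

Sat(~a) = {m0, m1, m4, m5, m7}
AG ~a: greatest fixpoint, start Z0 = {m0, m1, m4, m5, m7}, keep only states in Sat with every successor in Z. Z1 = {m1, m7}; Z2 = {m1}; fixed.
Sat(AG ~a) = {m1}
A[a U AG ~a]: least fixpoint, start Z0 = Sat(AG ~a) = {m1}, add states in Sat(a) with every successor in Z. Z1 = {m1, m2}; fixed.
Sat(A[a U AG ~a]) = {m1, m2}
m7 ∉ Sat(A[a U AG ~a]) = {m1, m2}, so the formula does not hold at m7.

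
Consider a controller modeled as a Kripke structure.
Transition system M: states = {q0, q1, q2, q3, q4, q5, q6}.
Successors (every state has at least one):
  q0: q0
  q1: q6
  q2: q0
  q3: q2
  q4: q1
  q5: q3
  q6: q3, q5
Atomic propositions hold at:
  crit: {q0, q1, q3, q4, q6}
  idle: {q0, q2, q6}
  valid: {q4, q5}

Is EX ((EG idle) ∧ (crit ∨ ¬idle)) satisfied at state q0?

Yes

EG idle: greatest fixpoint, start Z0 = {q0, q2, q6}, keep only states in Sat with some successor in Z. Z1 = {q0, q2}; fixed.
Sat(EG idle) = {q0, q2}
Sat(¬idle) = {q1, q3, q4, q5}
Sat(crit ∨ ¬idle) = {q0, q1, q3, q4, q5, q6}
Sat((EG idle) ∧ (crit ∨ ¬idle)) = {q0}
Sat(EX ((EG idle) ∧ (crit ∨ ¬idle))) = {s : some successor in {q0}} = {q0, q2}
q0 ∈ Sat(EX ((EG idle) ∧ (crit ∨ ¬idle))) = {q0, q2}, so the formula holds at q0.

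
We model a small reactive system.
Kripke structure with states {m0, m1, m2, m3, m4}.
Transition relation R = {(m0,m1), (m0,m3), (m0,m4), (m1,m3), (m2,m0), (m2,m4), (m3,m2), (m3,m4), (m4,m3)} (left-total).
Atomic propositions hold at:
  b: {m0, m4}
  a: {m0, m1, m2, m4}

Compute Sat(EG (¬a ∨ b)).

Sat(¬a) = {m3}
Sat(¬a ∨ b) = {m0, m3, m4}
EG (¬a ∨ b): greatest fixpoint, start Z0 = {m0, m3, m4}, keep only states in Sat with some successor in Z. Already a fixed point.
Sat(EG (¬a ∨ b)) = {m0, m3, m4}

{m0, m3, m4}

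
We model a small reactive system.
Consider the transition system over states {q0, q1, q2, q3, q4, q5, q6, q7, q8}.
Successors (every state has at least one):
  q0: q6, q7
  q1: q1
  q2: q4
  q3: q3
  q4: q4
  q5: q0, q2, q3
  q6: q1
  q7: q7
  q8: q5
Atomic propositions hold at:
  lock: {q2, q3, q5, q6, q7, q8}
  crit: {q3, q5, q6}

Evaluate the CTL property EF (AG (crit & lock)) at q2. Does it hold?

No

Sat(crit & lock) = {q3, q5, q6}
AG (crit & lock): greatest fixpoint, start Z0 = {q3, q5, q6}, keep only states in Sat with every successor in Z. Z1 = {q3}; fixed.
Sat(AG (crit & lock)) = {q3}
EF (AG (crit & lock)): least fixpoint, start Z0 = {q3}, add states with some successor in Z. Z1 = {q3, q5}; Z2 = {q3, q5, q8}; fixed.
Sat(EF (AG (crit & lock))) = {q3, q5, q8}
q2 ∉ Sat(EF (AG (crit & lock))) = {q3, q5, q8}, so the formula does not hold at q2.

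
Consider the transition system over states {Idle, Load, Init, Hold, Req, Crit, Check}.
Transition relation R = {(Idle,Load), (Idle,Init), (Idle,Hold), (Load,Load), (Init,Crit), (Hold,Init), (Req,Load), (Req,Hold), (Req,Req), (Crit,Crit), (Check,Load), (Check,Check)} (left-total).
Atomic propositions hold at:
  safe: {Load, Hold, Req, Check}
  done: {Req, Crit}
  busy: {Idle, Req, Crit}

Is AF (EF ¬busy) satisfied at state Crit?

No

Sat(¬busy) = {Load, Init, Hold, Check}
EF ¬busy: least fixpoint, start Z0 = {Load, Init, Hold, Check}, add states with some successor in Z. Z1 = {Idle, Load, Init, Hold, Req, Check}; fixed.
Sat(EF ¬busy) = {Idle, Load, Init, Hold, Req, Check}
AF (EF ¬busy): least fixpoint, start Z0 = {Idle, Load, Init, Hold, Req, Check}, add states with every successor in Z. Already a fixed point.
Sat(AF (EF ¬busy)) = {Idle, Load, Init, Hold, Req, Check}
Crit ∉ Sat(AF (EF ¬busy)) = {Idle, Load, Init, Hold, Req, Check}, so the formula does not hold at Crit.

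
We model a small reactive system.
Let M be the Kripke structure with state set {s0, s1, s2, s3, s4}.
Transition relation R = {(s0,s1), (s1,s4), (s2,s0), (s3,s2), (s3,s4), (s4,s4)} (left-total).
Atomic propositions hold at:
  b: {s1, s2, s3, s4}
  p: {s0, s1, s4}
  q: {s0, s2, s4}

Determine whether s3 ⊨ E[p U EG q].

No

EG q: greatest fixpoint, start Z0 = {s0, s2, s4}, keep only states in Sat with some successor in Z. Z1 = {s2, s4}; Z2 = {s4}; fixed.
Sat(EG q) = {s4}
E[p U EG q]: least fixpoint, start Z0 = Sat(EG q) = {s4}, add states in Sat(p) with some successor in Z. Z1 = {s1, s4}; Z2 = {s0, s1, s4}; fixed.
Sat(E[p U EG q]) = {s0, s1, s4}
s3 ∉ Sat(E[p U EG q]) = {s0, s1, s4}, so the formula does not hold at s3.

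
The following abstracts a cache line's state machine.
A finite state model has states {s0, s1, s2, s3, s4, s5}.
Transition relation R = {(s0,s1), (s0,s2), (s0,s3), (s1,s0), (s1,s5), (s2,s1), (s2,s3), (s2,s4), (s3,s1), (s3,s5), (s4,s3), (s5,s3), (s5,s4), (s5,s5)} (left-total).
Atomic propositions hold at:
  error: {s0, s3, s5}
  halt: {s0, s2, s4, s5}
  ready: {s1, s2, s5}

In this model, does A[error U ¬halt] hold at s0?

Sat(¬halt) = {s1, s3}
A[error U ¬halt]: least fixpoint, start Z0 = Sat(¬halt) = {s1, s3}, add states in Sat(error) with every successor in Z. Already a fixed point.
Sat(A[error U ¬halt]) = {s1, s3}
s0 ∉ Sat(A[error U ¬halt]) = {s1, s3}, so the formula does not hold at s0.

No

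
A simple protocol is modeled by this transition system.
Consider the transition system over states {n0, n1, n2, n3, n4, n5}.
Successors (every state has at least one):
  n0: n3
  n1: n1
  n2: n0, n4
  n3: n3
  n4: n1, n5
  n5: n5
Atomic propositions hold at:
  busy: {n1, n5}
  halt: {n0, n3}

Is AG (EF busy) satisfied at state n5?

EF busy: least fixpoint, start Z0 = {n1, n5}, add states with some successor in Z. Z1 = {n1, n4, n5}; Z2 = {n1, n2, n4, n5}; fixed.
Sat(EF busy) = {n1, n2, n4, n5}
AG (EF busy): greatest fixpoint, start Z0 = {n1, n2, n4, n5}, keep only states in Sat with every successor in Z. Z1 = {n1, n4, n5}; fixed.
Sat(AG (EF busy)) = {n1, n4, n5}
n5 ∈ Sat(AG (EF busy)) = {n1, n4, n5}, so the formula holds at n5.

Yes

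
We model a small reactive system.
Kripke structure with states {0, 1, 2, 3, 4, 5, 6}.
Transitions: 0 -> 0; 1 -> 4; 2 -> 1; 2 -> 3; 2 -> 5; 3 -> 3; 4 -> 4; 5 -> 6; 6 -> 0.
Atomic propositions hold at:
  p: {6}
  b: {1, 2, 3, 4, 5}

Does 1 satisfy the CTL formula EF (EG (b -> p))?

No

Sat(b -> p) = {0, 6}
EG (b -> p): greatest fixpoint, start Z0 = {0, 6}, keep only states in Sat with some successor in Z. Already a fixed point.
Sat(EG (b -> p)) = {0, 6}
EF (EG (b -> p)): least fixpoint, start Z0 = {0, 6}, add states with some successor in Z. Z1 = {0, 5, 6}; Z2 = {0, 2, 5, 6}; fixed.
Sat(EF (EG (b -> p))) = {0, 2, 5, 6}
1 ∉ Sat(EF (EG (b -> p))) = {0, 2, 5, 6}, so the formula does not hold at 1.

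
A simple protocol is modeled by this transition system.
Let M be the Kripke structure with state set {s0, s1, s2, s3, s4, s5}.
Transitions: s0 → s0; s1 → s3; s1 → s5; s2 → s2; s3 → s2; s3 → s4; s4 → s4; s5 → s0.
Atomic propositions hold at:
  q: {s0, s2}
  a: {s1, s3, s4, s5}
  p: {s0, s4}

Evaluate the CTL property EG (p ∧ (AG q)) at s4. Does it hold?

AG q: greatest fixpoint, start Z0 = {s0, s2}, keep only states in Sat with every successor in Z. Already a fixed point.
Sat(AG q) = {s0, s2}
Sat(p ∧ (AG q)) = {s0}
EG (p ∧ (AG q)): greatest fixpoint, start Z0 = {s0}, keep only states in Sat with some successor in Z. Already a fixed point.
Sat(EG (p ∧ (AG q))) = {s0}
s4 ∉ Sat(EG (p ∧ (AG q))) = {s0}, so the formula does not hold at s4.

No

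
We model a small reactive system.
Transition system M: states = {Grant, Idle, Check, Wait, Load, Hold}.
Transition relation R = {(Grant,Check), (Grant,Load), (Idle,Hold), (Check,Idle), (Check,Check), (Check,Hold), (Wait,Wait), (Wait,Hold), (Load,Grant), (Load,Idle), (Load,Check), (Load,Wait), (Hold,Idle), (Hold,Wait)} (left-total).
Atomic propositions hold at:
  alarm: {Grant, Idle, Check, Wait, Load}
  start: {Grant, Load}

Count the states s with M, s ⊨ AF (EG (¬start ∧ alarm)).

2

Sat(¬start) = {Idle, Check, Wait, Hold}
Sat(¬start ∧ alarm) = {Idle, Check, Wait}
EG (¬start ∧ alarm): greatest fixpoint, start Z0 = {Idle, Check, Wait}, keep only states in Sat with some successor in Z. Z1 = {Check, Wait}; fixed.
Sat(EG (¬start ∧ alarm)) = {Check, Wait}
AF (EG (¬start ∧ alarm)): least fixpoint, start Z0 = {Check, Wait}, add states with every successor in Z. Already a fixed point.
Sat(AF (EG (¬start ∧ alarm))) = {Check, Wait}
|Sat(AF (EG (¬start ∧ alarm)))| = |{Check, Wait}| = 2.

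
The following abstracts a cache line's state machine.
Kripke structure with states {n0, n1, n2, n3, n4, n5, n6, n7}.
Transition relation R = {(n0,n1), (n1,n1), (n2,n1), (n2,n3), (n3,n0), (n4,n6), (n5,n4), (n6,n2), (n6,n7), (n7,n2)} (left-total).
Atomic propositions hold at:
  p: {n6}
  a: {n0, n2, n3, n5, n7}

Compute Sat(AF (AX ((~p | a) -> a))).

Sat(~p) = {n0, n1, n2, n3, n4, n5, n7}
Sat(~p | a) = {n0, n1, n2, n3, n4, n5, n7}
Sat((~p | a) -> a) = {n0, n2, n3, n5, n6, n7}
Sat(AX ((~p | a) -> a)) = {s : every successor in {n0, n2, n3, n5, n6, n7}} = {n3, n4, n6, n7}
AF (AX ((~p | a) -> a)): least fixpoint, start Z0 = {n3, n4, n6, n7}, add states with every successor in Z. Z1 = {n3, n4, n5, n6, n7}; fixed.
Sat(AF (AX ((~p | a) -> a))) = {n3, n4, n5, n6, n7}

{n3, n4, n5, n6, n7}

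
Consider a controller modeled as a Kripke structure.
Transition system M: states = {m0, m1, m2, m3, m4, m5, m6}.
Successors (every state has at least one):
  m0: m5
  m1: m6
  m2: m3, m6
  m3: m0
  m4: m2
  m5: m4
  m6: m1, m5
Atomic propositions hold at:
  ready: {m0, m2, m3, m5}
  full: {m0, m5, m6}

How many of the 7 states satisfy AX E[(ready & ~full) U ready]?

3

Sat(~full) = {m1, m2, m3, m4}
Sat(ready & ~full) = {m2, m3}
E[(ready & ~full) U ready]: least fixpoint, start Z0 = Sat(ready) = {m0, m2, m3, m5}, add states in Sat(ready & ~full) with some successor in Z. Already a fixed point.
Sat(E[(ready & ~full) U ready]) = {m0, m2, m3, m5}
Sat(AX E[(ready & ~full) U ready]) = {s : every successor in {m0, m2, m3, m5}} = {m0, m3, m4}
|Sat(AX E[(ready & ~full) U ready])| = |{m0, m3, m4}| = 3.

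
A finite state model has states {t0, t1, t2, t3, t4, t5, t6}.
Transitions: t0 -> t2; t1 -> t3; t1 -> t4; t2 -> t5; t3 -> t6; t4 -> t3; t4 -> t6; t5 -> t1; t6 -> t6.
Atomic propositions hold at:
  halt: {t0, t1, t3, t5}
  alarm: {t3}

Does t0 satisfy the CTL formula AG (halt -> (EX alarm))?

No

Sat(EX alarm) = {s : some successor in {t3}} = {t1, t4}
Sat(halt -> (EX alarm)) = {t1, t2, t4, t6}
AG (halt -> (EX alarm)): greatest fixpoint, start Z0 = {t1, t2, t4, t6}, keep only states in Sat with every successor in Z. Z1 = {t6}; fixed.
Sat(AG (halt -> (EX alarm))) = {t6}
t0 ∉ Sat(AG (halt -> (EX alarm))) = {t6}, so the formula does not hold at t0.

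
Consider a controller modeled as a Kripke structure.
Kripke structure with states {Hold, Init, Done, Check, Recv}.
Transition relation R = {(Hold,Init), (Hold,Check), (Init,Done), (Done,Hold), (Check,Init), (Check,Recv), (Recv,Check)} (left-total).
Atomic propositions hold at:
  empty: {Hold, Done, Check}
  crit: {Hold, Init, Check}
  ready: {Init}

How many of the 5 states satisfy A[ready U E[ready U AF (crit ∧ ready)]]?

Sat(crit ∧ ready) = {Init}
AF (crit ∧ ready): least fixpoint, start Z0 = {Init}, add states with every successor in Z. Already a fixed point.
Sat(AF (crit ∧ ready)) = {Init}
E[ready U AF (crit ∧ ready)]: least fixpoint, start Z0 = Sat(AF (crit ∧ ready)) = {Init}, add states in Sat(ready) with some successor in Z. Already a fixed point.
Sat(E[ready U AF (crit ∧ ready)]) = {Init}
A[ready U E[ready U AF (crit ∧ ready)]]: least fixpoint, start Z0 = Sat(E[ready U AF (crit ∧ ready)]) = {Init}, add states in Sat(ready) with every successor in Z. Already a fixed point.
Sat(A[ready U E[ready U AF (crit ∧ ready)]]) = {Init}
|Sat(A[ready U E[ready U AF (crit ∧ ready)]])| = |{Init}| = 1.

1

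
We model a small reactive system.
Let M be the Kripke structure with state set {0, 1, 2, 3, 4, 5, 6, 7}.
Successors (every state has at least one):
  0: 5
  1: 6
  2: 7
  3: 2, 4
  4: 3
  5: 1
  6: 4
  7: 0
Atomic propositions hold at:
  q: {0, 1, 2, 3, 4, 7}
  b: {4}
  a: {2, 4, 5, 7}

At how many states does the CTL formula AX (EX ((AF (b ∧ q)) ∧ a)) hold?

3

Sat(b ∧ q) = {4}
AF (b ∧ q): least fixpoint, start Z0 = {4}, add states with every successor in Z. Z1 = {4, 6}; Z2 = {1, 4, 6}; Z3 = {1, 4, 5, 6}; Z4 = {0, 1, 4, 5, 6}; Z5 = {0, 1, 4, 5, 6, 7}; Z6 = {0, 1, 2, 4, 5, 6, 7}; Z7 = {0, 1, 2, 3, 4, 5, 6, 7}; fixed.
Sat(AF (b ∧ q)) = {0, 1, 2, 3, 4, 5, 6, 7}
Sat((AF (b ∧ q)) ∧ a) = {2, 4, 5, 7}
Sat(EX ((AF (b ∧ q)) ∧ a)) = {s : some successor in {2, 4, 5, 7}} = {0, 2, 3, 6}
Sat(AX (EX ((AF (b ∧ q)) ∧ a))) = {s : every successor in {0, 2, 3, 6}} = {1, 4, 7}
|Sat(AX (EX ((AF (b ∧ q)) ∧ a)))| = |{1, 4, 7}| = 3.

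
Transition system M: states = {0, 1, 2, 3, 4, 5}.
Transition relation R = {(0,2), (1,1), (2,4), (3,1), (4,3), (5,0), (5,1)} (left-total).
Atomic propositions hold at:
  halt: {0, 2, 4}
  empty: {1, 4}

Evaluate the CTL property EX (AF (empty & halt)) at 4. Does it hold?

Sat(empty & halt) = {4}
AF (empty & halt): least fixpoint, start Z0 = {4}, add states with every successor in Z. Z1 = {2, 4}; Z2 = {0, 2, 4}; fixed.
Sat(AF (empty & halt)) = {0, 2, 4}
Sat(EX (AF (empty & halt))) = {s : some successor in {0, 2, 4}} = {0, 2, 5}
4 ∉ Sat(EX (AF (empty & halt))) = {0, 2, 5}, so the formula does not hold at 4.

No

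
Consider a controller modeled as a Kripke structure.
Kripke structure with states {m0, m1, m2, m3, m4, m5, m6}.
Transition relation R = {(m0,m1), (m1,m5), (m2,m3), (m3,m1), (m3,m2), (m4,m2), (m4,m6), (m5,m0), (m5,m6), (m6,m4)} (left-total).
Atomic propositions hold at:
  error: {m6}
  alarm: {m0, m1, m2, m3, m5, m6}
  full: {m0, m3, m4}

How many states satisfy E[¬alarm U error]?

2

Sat(¬alarm) = {m4}
E[¬alarm U error]: least fixpoint, start Z0 = Sat(error) = {m6}, add states in Sat(¬alarm) with some successor in Z. Z1 = {m4, m6}; fixed.
Sat(E[¬alarm U error]) = {m4, m6}
|Sat(E[¬alarm U error])| = |{m4, m6}| = 2.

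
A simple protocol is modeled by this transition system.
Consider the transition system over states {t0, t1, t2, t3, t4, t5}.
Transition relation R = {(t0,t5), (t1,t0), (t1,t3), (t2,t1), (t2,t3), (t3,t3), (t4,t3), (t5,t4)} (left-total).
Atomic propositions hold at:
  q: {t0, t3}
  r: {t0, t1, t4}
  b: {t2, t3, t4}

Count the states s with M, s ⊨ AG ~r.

Sat(~r) = {t2, t3, t5}
AG ~r: greatest fixpoint, start Z0 = {t2, t3, t5}, keep only states in Sat with every successor in Z. Z1 = {t3}; fixed.
Sat(AG ~r) = {t3}
|Sat(AG ~r)| = |{t3}| = 1.

1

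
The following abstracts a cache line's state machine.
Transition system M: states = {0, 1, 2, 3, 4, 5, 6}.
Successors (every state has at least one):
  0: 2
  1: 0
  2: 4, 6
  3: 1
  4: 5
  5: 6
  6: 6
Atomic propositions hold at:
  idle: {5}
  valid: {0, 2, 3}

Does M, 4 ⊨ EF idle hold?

Yes

EF idle: least fixpoint, start Z0 = {5}, add states with some successor in Z. Z1 = {4, 5}; Z2 = {2, 4, 5}; Z3 = {0, 2, 4, 5}; Z4 = {0, 1, 2, 4, 5}; Z5 = {0, 1, 2, 3, 4, 5}; fixed.
Sat(EF idle) = {0, 1, 2, 3, 4, 5}
4 ∈ Sat(EF idle) = {0, 1, 2, 3, 4, 5}, so the formula holds at 4.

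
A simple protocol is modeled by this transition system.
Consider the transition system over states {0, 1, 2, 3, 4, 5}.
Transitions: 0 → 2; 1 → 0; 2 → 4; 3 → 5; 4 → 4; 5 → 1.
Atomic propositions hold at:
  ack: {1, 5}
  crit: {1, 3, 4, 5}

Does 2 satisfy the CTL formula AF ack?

No

AF ack: least fixpoint, start Z0 = {1, 5}, add states with every successor in Z. Z1 = {1, 3, 5}; fixed.
Sat(AF ack) = {1, 3, 5}
2 ∉ Sat(AF ack) = {1, 3, 5}, so the formula does not hold at 2.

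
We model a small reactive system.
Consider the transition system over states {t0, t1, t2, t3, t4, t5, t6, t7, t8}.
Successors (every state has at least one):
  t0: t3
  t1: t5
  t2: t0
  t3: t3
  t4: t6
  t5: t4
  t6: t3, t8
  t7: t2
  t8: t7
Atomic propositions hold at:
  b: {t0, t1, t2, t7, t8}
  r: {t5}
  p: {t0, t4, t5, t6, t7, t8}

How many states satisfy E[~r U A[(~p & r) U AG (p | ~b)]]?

7

Sat(~r) = {t0, t1, t2, t3, t4, t6, t7, t8}
Sat(~p) = {t1, t2, t3}
Sat(~p & r) = ∅
Sat(~b) = {t3, t4, t5, t6}
Sat(p | ~b) = {t0, t3, t4, t5, t6, t7, t8}
AG (p | ~b): greatest fixpoint, start Z0 = {t0, t3, t4, t5, t6, t7, t8}, keep only states in Sat with every successor in Z. Z1 = {t0, t3, t4, t5, t6, t8}; Z2 = {t0, t3, t4, t5, t6}; Z3 = {t0, t3, t4, t5}; Z4 = {t0, t3, t5}; Z5 = {t0, t3}; fixed.
Sat(AG (p | ~b)) = {t0, t3}
A[(~p & r) U AG (p | ~b)]: least fixpoint, start Z0 = Sat(AG (p | ~b)) = {t0, t3}, add states in Sat(~p & r) with every successor in Z. Already a fixed point.
Sat(A[(~p & r) U AG (p | ~b)]) = {t0, t3}
E[~r U A[(~p & r) U AG (p | ~b)]]: least fixpoint, start Z0 = Sat(A[(~p & r) U AG (p | ~b)]) = {t0, t3}, add states in Sat(~r) with some successor in Z. Z1 = {t0, t2, t3, t6}; Z2 = {t0, t2, t3, t4, t6, t7}; Z3 = {t0, t2, t3, t4, t6, t7, t8}; fixed.
Sat(E[~r U A[(~p & r) U AG (p | ~b)]]) = {t0, t2, t3, t4, t6, t7, t8}
|Sat(E[~r U A[(~p & r) U AG (p | ~b)]])| = |{t0, t2, t3, t4, t6, t7, t8}| = 7.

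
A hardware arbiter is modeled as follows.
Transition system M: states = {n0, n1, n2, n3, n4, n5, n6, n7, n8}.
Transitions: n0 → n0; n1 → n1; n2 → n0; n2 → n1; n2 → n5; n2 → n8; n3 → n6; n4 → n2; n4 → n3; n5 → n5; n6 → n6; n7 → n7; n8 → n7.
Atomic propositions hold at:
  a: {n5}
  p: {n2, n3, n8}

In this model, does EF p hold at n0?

No

EF p: least fixpoint, start Z0 = {n2, n3, n8}, add states with some successor in Z. Z1 = {n2, n3, n4, n8}; fixed.
Sat(EF p) = {n2, n3, n4, n8}
n0 ∉ Sat(EF p) = {n2, n3, n4, n8}, so the formula does not hold at n0.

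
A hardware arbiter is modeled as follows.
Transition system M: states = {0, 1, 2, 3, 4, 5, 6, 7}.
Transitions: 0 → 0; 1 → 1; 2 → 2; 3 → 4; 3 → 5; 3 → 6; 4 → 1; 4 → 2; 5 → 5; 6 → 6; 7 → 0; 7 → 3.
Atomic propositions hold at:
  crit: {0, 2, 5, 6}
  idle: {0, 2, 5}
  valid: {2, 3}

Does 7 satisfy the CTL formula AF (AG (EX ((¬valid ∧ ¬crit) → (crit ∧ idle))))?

Sat(¬valid) = {0, 1, 4, 5, 6, 7}
Sat(¬crit) = {1, 3, 4, 7}
Sat(¬valid ∧ ¬crit) = {1, 4, 7}
Sat(crit ∧ idle) = {0, 2, 5}
Sat((¬valid ∧ ¬crit) → (crit ∧ idle)) = {0, 2, 3, 5, 6}
Sat(EX ((¬valid ∧ ¬crit) → (crit ∧ idle))) = {s : some successor in {0, 2, 3, 5, 6}} = {0, 2, 3, 4, 5, 6, 7}
AG (EX ((¬valid ∧ ¬crit) → (crit ∧ idle))): greatest fixpoint, start Z0 = {0, 2, 3, 4, 5, 6, 7}, keep only states in Sat with every successor in Z. Z1 = {0, 2, 3, 5, 6, 7}; Z2 = {0, 2, 5, 6, 7}; Z3 = {0, 2, 5, 6}; fixed.
Sat(AG (EX ((¬valid ∧ ¬crit) → (crit ∧ idle)))) = {0, 2, 5, 6}
AF (AG (EX ((¬valid ∧ ¬crit) → (crit ∧ idle)))): least fixpoint, start Z0 = {0, 2, 5, 6}, add states with every successor in Z. Already a fixed point.
Sat(AF (AG (EX ((¬valid ∧ ¬crit) → (crit ∧ idle))))) = {0, 2, 5, 6}
7 ∉ Sat(AF (AG (EX ((¬valid ∧ ¬crit) → (crit ∧ idle))))) = {0, 2, 5, 6}, so the formula does not hold at 7.

No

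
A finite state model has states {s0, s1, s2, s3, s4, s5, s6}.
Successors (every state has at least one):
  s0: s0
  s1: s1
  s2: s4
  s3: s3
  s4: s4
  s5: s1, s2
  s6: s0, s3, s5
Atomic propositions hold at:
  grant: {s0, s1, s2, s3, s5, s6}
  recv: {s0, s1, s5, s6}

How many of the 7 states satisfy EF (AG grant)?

AG grant: greatest fixpoint, start Z0 = {s0, s1, s2, s3, s5, s6}, keep only states in Sat with every successor in Z. Z1 = {s0, s1, s3, s5, s6}; Z2 = {s0, s1, s3, s6}; Z3 = {s0, s1, s3}; fixed.
Sat(AG grant) = {s0, s1, s3}
EF (AG grant): least fixpoint, start Z0 = {s0, s1, s3}, add states with some successor in Z. Z1 = {s0, s1, s3, s5, s6}; fixed.
Sat(EF (AG grant)) = {s0, s1, s3, s5, s6}
|Sat(EF (AG grant))| = |{s0, s1, s3, s5, s6}| = 5.

5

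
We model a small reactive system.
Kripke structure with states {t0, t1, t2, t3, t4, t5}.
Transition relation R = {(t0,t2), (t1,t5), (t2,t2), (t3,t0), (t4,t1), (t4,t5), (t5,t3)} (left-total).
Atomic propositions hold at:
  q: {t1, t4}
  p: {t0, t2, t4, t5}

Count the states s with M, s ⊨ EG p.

EG p: greatest fixpoint, start Z0 = {t0, t2, t4, t5}, keep only states in Sat with some successor in Z. Z1 = {t0, t2, t4}; Z2 = {t0, t2}; fixed.
Sat(EG p) = {t0, t2}
|Sat(EG p)| = |{t0, t2}| = 2.

2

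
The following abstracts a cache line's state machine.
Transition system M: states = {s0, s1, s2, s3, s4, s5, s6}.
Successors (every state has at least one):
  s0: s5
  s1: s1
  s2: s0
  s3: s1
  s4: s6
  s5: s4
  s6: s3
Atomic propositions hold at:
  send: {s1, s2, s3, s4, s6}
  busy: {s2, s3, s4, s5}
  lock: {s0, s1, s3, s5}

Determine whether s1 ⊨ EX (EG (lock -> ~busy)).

Sat(~busy) = {s0, s1, s6}
Sat(lock -> ~busy) = {s0, s1, s2, s4, s6}
EG (lock -> ~busy): greatest fixpoint, start Z0 = {s0, s1, s2, s4, s6}, keep only states in Sat with some successor in Z. Z1 = {s1, s2, s4}; Z2 = {s1}; fixed.
Sat(EG (lock -> ~busy)) = {s1}
Sat(EX (EG (lock -> ~busy))) = {s : some successor in {s1}} = {s1, s3}
s1 ∈ Sat(EX (EG (lock -> ~busy))) = {s1, s3}, so the formula holds at s1.

Yes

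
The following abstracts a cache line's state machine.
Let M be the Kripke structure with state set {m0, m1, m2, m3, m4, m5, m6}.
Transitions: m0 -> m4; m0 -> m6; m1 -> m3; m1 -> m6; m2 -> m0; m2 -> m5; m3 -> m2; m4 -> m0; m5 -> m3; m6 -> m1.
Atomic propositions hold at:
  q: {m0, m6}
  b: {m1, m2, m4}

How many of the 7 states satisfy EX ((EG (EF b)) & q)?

4

EF b: least fixpoint, start Z0 = {m1, m2, m4}, add states with some successor in Z. Z1 = {m0, m1, m2, m3, m4, m6}; Z2 = {m0, m1, m2, m3, m4, m5, m6}; fixed.
Sat(EF b) = {m0, m1, m2, m3, m4, m5, m6}
EG (EF b): greatest fixpoint, start Z0 = {m0, m1, m2, m3, m4, m5, m6}, keep only states in Sat with some successor in Z. Already a fixed point.
Sat(EG (EF b)) = {m0, m1, m2, m3, m4, m5, m6}
Sat((EG (EF b)) & q) = {m0, m6}
Sat(EX ((EG (EF b)) & q)) = {s : some successor in {m0, m6}} = {m0, m1, m2, m4}
|Sat(EX ((EG (EF b)) & q))| = |{m0, m1, m2, m4}| = 4.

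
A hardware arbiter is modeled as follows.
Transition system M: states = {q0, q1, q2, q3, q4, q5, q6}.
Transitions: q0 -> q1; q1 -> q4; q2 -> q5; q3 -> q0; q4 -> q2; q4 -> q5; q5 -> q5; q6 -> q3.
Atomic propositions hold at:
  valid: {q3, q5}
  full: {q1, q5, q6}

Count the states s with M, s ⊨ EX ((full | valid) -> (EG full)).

Sat(full | valid) = {q1, q3, q5, q6}
EG full: greatest fixpoint, start Z0 = {q1, q5, q6}, keep only states in Sat with some successor in Z. Z1 = {q5}; fixed.
Sat(EG full) = {q5}
Sat((full | valid) -> (EG full)) = {q0, q2, q4, q5}
Sat(EX ((full | valid) -> (EG full))) = {s : some successor in {q0, q2, q4, q5}} = {q1, q2, q3, q4, q5}
|Sat(EX ((full | valid) -> (EG full)))| = |{q1, q2, q3, q4, q5}| = 5.

5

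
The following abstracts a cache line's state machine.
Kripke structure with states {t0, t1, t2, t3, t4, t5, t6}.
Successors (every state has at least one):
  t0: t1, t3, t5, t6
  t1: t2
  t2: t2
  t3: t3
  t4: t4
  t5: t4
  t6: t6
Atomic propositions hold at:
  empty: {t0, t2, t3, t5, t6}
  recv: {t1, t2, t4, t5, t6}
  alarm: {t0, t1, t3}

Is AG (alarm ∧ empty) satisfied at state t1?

Sat(alarm ∧ empty) = {t0, t3}
AG (alarm ∧ empty): greatest fixpoint, start Z0 = {t0, t3}, keep only states in Sat with every successor in Z. Z1 = {t3}; fixed.
Sat(AG (alarm ∧ empty)) = {t3}
t1 ∉ Sat(AG (alarm ∧ empty)) = {t3}, so the formula does not hold at t1.

No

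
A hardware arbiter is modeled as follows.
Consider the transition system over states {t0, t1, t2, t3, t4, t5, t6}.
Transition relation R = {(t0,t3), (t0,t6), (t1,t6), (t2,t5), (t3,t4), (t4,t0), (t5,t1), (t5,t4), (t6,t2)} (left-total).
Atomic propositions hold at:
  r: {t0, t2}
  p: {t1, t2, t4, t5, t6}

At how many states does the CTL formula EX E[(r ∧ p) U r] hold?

Sat(r ∧ p) = {t2}
E[(r ∧ p) U r]: least fixpoint, start Z0 = Sat(r) = {t0, t2}, add states in Sat(r ∧ p) with some successor in Z. Already a fixed point.
Sat(E[(r ∧ p) U r]) = {t0, t2}
Sat(EX E[(r ∧ p) U r]) = {s : some successor in {t0, t2}} = {t4, t6}
|Sat(EX E[(r ∧ p) U r])| = |{t4, t6}| = 2.

2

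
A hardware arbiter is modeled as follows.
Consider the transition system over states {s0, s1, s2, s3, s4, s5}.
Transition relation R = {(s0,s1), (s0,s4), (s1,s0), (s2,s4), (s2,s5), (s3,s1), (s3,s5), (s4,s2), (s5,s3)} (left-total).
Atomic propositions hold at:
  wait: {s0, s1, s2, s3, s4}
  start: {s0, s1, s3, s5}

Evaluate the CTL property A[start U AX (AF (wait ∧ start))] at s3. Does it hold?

Sat(wait ∧ start) = {s0, s1, s3}
AF (wait ∧ start): least fixpoint, start Z0 = {s0, s1, s3}, add states with every successor in Z. Z1 = {s0, s1, s3, s5}; fixed.
Sat(AF (wait ∧ start)) = {s0, s1, s3, s5}
Sat(AX (AF (wait ∧ start))) = {s : every successor in {s0, s1, s3, s5}} = {s1, s3, s5}
A[start U AX (AF (wait ∧ start))]: least fixpoint, start Z0 = Sat(AX (AF (wait ∧ start))) = {s1, s3, s5}, add states in Sat(start) with every successor in Z. Already a fixed point.
Sat(A[start U AX (AF (wait ∧ start))]) = {s1, s3, s5}
s3 ∈ Sat(A[start U AX (AF (wait ∧ start))]) = {s1, s3, s5}, so the formula holds at s3.

Yes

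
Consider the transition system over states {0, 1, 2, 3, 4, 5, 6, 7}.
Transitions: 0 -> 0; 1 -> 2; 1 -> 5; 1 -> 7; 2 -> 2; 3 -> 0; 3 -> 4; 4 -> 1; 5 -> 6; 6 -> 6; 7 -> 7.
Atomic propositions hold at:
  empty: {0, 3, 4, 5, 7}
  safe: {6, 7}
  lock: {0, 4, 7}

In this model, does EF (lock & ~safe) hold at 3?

Sat(~safe) = {0, 1, 2, 3, 4, 5}
Sat(lock & ~safe) = {0, 4}
EF (lock & ~safe): least fixpoint, start Z0 = {0, 4}, add states with some successor in Z. Z1 = {0, 3, 4}; fixed.
Sat(EF (lock & ~safe)) = {0, 3, 4}
3 ∈ Sat(EF (lock & ~safe)) = {0, 3, 4}, so the formula holds at 3.

Yes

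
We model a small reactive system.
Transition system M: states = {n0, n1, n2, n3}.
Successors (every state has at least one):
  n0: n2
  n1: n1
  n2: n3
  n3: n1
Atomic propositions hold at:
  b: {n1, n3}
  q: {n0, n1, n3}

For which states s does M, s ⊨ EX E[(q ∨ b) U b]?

{n1, n2, n3}

Sat(q ∨ b) = {n0, n1, n3}
E[(q ∨ b) U b]: least fixpoint, start Z0 = Sat(b) = {n1, n3}, add states in Sat(q ∨ b) with some successor in Z. Already a fixed point.
Sat(E[(q ∨ b) U b]) = {n1, n3}
Sat(EX E[(q ∨ b) U b]) = {s : some successor in {n1, n3}} = {n1, n2, n3}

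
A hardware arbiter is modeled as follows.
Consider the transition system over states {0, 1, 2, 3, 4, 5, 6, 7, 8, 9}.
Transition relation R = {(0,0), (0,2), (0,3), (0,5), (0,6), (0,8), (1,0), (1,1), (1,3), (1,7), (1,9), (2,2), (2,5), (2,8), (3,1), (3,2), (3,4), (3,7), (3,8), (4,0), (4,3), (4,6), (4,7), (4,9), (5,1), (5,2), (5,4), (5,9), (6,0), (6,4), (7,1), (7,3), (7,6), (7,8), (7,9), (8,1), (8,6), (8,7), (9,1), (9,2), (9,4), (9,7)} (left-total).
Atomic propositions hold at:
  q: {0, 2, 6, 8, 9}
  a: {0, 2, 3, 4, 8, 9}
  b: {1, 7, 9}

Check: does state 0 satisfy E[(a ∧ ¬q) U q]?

Yes

Sat(¬q) = {1, 3, 4, 5, 7}
Sat(a ∧ ¬q) = {3, 4}
E[(a ∧ ¬q) U q]: least fixpoint, start Z0 = Sat(q) = {0, 2, 6, 8, 9}, add states in Sat(a ∧ ¬q) with some successor in Z. Z1 = {0, 2, 3, 4, 6, 8, 9}; fixed.
Sat(E[(a ∧ ¬q) U q]) = {0, 2, 3, 4, 6, 8, 9}
0 ∈ Sat(E[(a ∧ ¬q) U q]) = {0, 2, 3, 4, 6, 8, 9}, so the formula holds at 0.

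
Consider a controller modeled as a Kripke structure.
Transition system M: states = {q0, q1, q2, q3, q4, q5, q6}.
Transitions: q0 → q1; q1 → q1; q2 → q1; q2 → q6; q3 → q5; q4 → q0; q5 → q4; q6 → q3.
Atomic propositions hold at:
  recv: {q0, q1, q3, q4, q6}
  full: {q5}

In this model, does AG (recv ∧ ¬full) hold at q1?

Yes

Sat(¬full) = {q0, q1, q2, q3, q4, q6}
Sat(recv ∧ ¬full) = {q0, q1, q3, q4, q6}
AG (recv ∧ ¬full): greatest fixpoint, start Z0 = {q0, q1, q3, q4, q6}, keep only states in Sat with every successor in Z. Z1 = {q0, q1, q4, q6}; Z2 = {q0, q1, q4}; fixed.
Sat(AG (recv ∧ ¬full)) = {q0, q1, q4}
q1 ∈ Sat(AG (recv ∧ ¬full)) = {q0, q1, q4}, so the formula holds at q1.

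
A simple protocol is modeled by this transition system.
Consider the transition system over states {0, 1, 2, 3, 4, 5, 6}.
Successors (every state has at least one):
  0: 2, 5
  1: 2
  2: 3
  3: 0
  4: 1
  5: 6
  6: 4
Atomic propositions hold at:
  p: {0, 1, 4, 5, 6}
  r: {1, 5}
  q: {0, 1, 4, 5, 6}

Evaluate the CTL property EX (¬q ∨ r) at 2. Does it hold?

Sat(¬q) = {2, 3}
Sat(¬q ∨ r) = {1, 2, 3, 5}
Sat(EX (¬q ∨ r)) = {s : some successor in {1, 2, 3, 5}} = {0, 1, 2, 4}
2 ∈ Sat(EX (¬q ∨ r)) = {0, 1, 2, 4}, so the formula holds at 2.

Yes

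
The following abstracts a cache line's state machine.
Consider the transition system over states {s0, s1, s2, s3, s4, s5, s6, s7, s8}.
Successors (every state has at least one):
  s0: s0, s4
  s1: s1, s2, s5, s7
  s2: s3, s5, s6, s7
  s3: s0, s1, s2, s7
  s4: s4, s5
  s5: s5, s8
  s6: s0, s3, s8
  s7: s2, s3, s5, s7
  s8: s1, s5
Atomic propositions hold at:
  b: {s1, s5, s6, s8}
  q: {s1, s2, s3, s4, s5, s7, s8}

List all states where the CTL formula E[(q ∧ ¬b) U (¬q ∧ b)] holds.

{s2, s3, s6, s7}

Sat(¬b) = {s0, s2, s3, s4, s7}
Sat(q ∧ ¬b) = {s2, s3, s4, s7}
Sat(¬q) = {s0, s6}
Sat(¬q ∧ b) = {s6}
E[(q ∧ ¬b) U (¬q ∧ b)]: least fixpoint, start Z0 = Sat((¬q ∧ b)) = {s6}, add states in Sat(q ∧ ¬b) with some successor in Z. Z1 = {s2, s6}; Z2 = {s2, s3, s6, s7}; fixed.
Sat(E[(q ∧ ¬b) U (¬q ∧ b)]) = {s2, s3, s6, s7}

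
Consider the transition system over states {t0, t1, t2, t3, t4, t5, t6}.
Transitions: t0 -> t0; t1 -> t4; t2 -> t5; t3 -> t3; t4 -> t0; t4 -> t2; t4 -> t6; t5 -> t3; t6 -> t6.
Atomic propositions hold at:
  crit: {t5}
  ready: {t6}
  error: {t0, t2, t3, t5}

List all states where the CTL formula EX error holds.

{t0, t2, t3, t4, t5}

Sat(EX error) = {s : some successor in {t0, t2, t3, t5}} = {t0, t2, t3, t4, t5}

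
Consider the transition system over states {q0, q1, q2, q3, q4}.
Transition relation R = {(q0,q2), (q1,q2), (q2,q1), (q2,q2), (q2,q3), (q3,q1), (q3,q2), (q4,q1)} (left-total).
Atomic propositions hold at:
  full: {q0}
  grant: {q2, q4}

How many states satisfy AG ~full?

Sat(~full) = {q1, q2, q3, q4}
AG ~full: greatest fixpoint, start Z0 = {q1, q2, q3, q4}, keep only states in Sat with every successor in Z. Already a fixed point.
Sat(AG ~full) = {q1, q2, q3, q4}
|Sat(AG ~full)| = |{q1, q2, q3, q4}| = 4.

4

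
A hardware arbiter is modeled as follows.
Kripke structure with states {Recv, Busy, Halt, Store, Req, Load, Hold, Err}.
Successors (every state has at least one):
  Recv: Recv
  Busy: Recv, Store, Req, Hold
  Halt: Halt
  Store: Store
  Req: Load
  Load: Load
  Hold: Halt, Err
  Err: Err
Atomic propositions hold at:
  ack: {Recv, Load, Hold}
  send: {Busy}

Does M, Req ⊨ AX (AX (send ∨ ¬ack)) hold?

No

Sat(¬ack) = {Busy, Halt, Store, Req, Err}
Sat(send ∨ ¬ack) = {Busy, Halt, Store, Req, Err}
Sat(AX (send ∨ ¬ack)) = {s : every successor in {Busy, Halt, Store, Req, Err}} = {Halt, Store, Hold, Err}
Sat(AX (AX (send ∨ ¬ack))) = {s : every successor in {Halt, Store, Hold, Err}} = {Halt, Store, Hold, Err}
Req ∉ Sat(AX (AX (send ∨ ¬ack))) = {Halt, Store, Hold, Err}, so the formula does not hold at Req.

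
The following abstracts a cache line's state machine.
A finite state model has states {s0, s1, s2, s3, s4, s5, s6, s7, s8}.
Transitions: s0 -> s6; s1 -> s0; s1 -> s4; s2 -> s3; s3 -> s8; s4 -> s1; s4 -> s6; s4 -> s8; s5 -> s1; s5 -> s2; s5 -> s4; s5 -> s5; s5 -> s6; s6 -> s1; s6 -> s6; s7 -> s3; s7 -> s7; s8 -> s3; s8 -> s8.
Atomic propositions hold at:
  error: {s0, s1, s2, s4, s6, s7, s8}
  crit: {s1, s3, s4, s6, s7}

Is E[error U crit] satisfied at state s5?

E[error U crit]: least fixpoint, start Z0 = Sat(crit) = {s1, s3, s4, s6, s7}, add states in Sat(error) with some successor in Z. Z1 = {s0, s1, s2, s3, s4, s6, s7, s8}; fixed.
Sat(E[error U crit]) = {s0, s1, s2, s3, s4, s6, s7, s8}
s5 ∉ Sat(E[error U crit]) = {s0, s1, s2, s3, s4, s6, s7, s8}, so the formula does not hold at s5.

No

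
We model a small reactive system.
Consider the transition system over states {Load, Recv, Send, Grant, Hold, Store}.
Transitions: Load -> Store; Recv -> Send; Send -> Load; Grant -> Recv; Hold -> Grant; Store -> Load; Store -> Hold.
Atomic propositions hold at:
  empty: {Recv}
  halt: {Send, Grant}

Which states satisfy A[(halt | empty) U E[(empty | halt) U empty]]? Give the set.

{Recv, Grant}

Sat(halt | empty) = {Recv, Send, Grant}
Sat(empty | halt) = {Recv, Send, Grant}
E[(empty | halt) U empty]: least fixpoint, start Z0 = Sat(empty) = {Recv}, add states in Sat(empty | halt) with some successor in Z. Z1 = {Recv, Grant}; fixed.
Sat(E[(empty | halt) U empty]) = {Recv, Grant}
A[(halt | empty) U E[(empty | halt) U empty]]: least fixpoint, start Z0 = Sat(E[(empty | halt) U empty]) = {Recv, Grant}, add states in Sat(halt | empty) with every successor in Z. Already a fixed point.
Sat(A[(halt | empty) U E[(empty | halt) U empty]]) = {Recv, Grant}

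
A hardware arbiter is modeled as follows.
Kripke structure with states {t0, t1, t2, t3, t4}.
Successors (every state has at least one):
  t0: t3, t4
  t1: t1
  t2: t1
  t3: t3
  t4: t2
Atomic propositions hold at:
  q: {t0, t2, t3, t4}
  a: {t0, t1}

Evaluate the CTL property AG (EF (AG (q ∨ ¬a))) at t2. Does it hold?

Sat(¬a) = {t2, t3, t4}
Sat(q ∨ ¬a) = {t0, t2, t3, t4}
AG (q ∨ ¬a): greatest fixpoint, start Z0 = {t0, t2, t3, t4}, keep only states in Sat with every successor in Z. Z1 = {t0, t3, t4}; Z2 = {t0, t3}; Z3 = {t3}; fixed.
Sat(AG (q ∨ ¬a)) = {t3}
EF (AG (q ∨ ¬a)): least fixpoint, start Z0 = {t3}, add states with some successor in Z. Z1 = {t0, t3}; fixed.
Sat(EF (AG (q ∨ ¬a))) = {t0, t3}
AG (EF (AG (q ∨ ¬a))): greatest fixpoint, start Z0 = {t0, t3}, keep only states in Sat with every successor in Z. Z1 = {t3}; fixed.
Sat(AG (EF (AG (q ∨ ¬a)))) = {t3}
t2 ∉ Sat(AG (EF (AG (q ∨ ¬a)))) = {t3}, so the formula does not hold at t2.

No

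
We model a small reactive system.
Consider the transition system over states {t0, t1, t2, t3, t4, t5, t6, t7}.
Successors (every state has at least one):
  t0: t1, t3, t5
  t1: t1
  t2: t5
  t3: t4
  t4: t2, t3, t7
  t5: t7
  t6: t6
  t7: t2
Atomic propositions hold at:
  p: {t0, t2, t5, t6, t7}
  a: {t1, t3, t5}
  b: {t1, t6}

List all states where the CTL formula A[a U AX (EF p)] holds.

EF p: least fixpoint, start Z0 = {t0, t2, t5, t6, t7}, add states with some successor in Z. Z1 = {t0, t2, t4, t5, t6, t7}; Z2 = {t0, t2, t3, t4, t5, t6, t7}; fixed.
Sat(EF p) = {t0, t2, t3, t4, t5, t6, t7}
Sat(AX (EF p)) = {s : every successor in {t0, t2, t3, t4, t5, t6, t7}} = {t2, t3, t4, t5, t6, t7}
A[a U AX (EF p)]: least fixpoint, start Z0 = Sat(AX (EF p)) = {t2, t3, t4, t5, t6, t7}, add states in Sat(a) with every successor in Z. Already a fixed point.
Sat(A[a U AX (EF p)]) = {t2, t3, t4, t5, t6, t7}

{t2, t3, t4, t5, t6, t7}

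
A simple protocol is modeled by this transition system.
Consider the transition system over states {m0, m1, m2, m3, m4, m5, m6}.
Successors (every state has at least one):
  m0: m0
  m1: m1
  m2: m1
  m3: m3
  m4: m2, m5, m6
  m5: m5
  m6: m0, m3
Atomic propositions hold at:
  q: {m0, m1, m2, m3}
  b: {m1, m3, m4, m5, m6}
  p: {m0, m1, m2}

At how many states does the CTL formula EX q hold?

Sat(EX q) = {s : some successor in {m0, m1, m2, m3}} = {m0, m1, m2, m3, m4, m6}
|Sat(EX q)| = |{m0, m1, m2, m3, m4, m6}| = 6.

6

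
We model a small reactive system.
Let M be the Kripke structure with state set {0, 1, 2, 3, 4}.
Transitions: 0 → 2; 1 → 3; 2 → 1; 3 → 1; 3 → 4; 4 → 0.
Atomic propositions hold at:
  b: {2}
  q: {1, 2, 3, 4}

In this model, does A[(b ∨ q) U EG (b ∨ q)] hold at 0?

No

Sat(b ∨ q) = {1, 2, 3, 4}
EG (b ∨ q): greatest fixpoint, start Z0 = {1, 2, 3, 4}, keep only states in Sat with some successor in Z. Z1 = {1, 2, 3}; fixed.
Sat(EG (b ∨ q)) = {1, 2, 3}
A[(b ∨ q) U EG (b ∨ q)]: least fixpoint, start Z0 = Sat(EG (b ∨ q)) = {1, 2, 3}, add states in Sat(b ∨ q) with every successor in Z. Already a fixed point.
Sat(A[(b ∨ q) U EG (b ∨ q)]) = {1, 2, 3}
0 ∉ Sat(A[(b ∨ q) U EG (b ∨ q)]) = {1, 2, 3}, so the formula does not hold at 0.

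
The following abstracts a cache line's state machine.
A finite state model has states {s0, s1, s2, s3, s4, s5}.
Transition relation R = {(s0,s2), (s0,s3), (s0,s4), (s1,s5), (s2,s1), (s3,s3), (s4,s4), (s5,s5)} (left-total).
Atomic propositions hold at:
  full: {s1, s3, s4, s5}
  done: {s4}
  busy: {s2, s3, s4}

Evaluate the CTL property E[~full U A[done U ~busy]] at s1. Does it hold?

Yes

Sat(~full) = {s0, s2}
Sat(~busy) = {s0, s1, s5}
A[done U ~busy]: least fixpoint, start Z0 = Sat(~busy) = {s0, s1, s5}, add states in Sat(done) with every successor in Z. Already a fixed point.
Sat(A[done U ~busy]) = {s0, s1, s5}
E[~full U A[done U ~busy]]: least fixpoint, start Z0 = Sat(A[done U ~busy]) = {s0, s1, s5}, add states in Sat(~full) with some successor in Z. Z1 = {s0, s1, s2, s5}; fixed.
Sat(E[~full U A[done U ~busy]]) = {s0, s1, s2, s5}
s1 ∈ Sat(E[~full U A[done U ~busy]]) = {s0, s1, s2, s5}, so the formula holds at s1.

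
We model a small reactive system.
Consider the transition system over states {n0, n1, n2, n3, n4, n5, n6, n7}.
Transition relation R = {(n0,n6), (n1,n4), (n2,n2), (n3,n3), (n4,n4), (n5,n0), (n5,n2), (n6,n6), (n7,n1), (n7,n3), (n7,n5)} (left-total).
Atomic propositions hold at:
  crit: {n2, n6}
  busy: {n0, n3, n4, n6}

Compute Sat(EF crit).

EF crit: least fixpoint, start Z0 = {n2, n6}, add states with some successor in Z. Z1 = {n0, n2, n5, n6}; Z2 = {n0, n2, n5, n6, n7}; fixed.
Sat(EF crit) = {n0, n2, n5, n6, n7}

{n0, n2, n5, n6, n7}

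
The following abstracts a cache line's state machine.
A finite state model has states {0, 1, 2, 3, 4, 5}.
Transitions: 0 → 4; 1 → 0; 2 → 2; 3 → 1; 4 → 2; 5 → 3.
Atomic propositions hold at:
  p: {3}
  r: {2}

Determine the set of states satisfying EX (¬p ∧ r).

Sat(¬p) = {0, 1, 2, 4, 5}
Sat(¬p ∧ r) = {2}
Sat(EX (¬p ∧ r)) = {s : some successor in {2}} = {2, 4}

{2, 4}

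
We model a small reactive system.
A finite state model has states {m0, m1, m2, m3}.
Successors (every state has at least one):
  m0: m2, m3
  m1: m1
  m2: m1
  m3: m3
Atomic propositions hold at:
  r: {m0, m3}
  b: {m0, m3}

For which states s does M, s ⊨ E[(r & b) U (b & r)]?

{m0, m3}

Sat(r & b) = {m0, m3}
Sat(b & r) = {m0, m3}
E[(r & b) U (b & r)]: least fixpoint, start Z0 = Sat((b & r)) = {m0, m3}, add states in Sat(r & b) with some successor in Z. Already a fixed point.
Sat(E[(r & b) U (b & r)]) = {m0, m3}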